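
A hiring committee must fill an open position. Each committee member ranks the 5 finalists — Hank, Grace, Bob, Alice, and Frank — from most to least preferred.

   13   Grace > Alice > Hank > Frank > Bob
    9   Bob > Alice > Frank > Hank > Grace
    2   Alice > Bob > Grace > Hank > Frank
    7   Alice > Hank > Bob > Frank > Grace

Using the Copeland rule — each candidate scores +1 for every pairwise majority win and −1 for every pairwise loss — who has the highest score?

Alice

Pairwise results:
  Hank vs Grace: Hank wins 16–15.
  Hank vs Bob: Hank wins 20–11.
  Hank vs Alice: Alice wins 31–0.
  Hank vs Frank: Hank wins 22–9.
  Grace vs Bob: Bob wins 18–13.
  Grace vs Alice: Alice wins 18–13.
  Grace vs Frank: Frank wins 16–15.
  Bob vs Alice: Alice wins 22–9.
  Bob vs Frank: Bob wins 18–13.
  Alice vs Frank: Alice wins 31–0.
Copeland scores (wins − losses):
  Hank: 3 − 1 = 2
  Grace: 0 − 4 = -4
  Bob: 2 − 2 = 0
  Alice: 4 − 0 = 4
  Frank: 1 − 3 = -2
Alice has the best Copeland score.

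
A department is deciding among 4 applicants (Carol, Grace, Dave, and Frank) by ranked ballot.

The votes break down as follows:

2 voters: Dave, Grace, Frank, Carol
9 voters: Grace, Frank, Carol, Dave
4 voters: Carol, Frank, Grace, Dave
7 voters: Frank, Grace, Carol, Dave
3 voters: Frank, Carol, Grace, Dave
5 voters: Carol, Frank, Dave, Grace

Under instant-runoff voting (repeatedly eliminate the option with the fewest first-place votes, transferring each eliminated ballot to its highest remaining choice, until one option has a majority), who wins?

Round 1: Frank 10, Carol 9, Grace 9, Dave 2. Dave has the fewest and is eliminated.
Round 2: Grace 11, Frank 10, Carol 9. Carol has the fewest and is eliminated.
Round 3: Frank 19, Grace 11. Frank has a majority.

Frank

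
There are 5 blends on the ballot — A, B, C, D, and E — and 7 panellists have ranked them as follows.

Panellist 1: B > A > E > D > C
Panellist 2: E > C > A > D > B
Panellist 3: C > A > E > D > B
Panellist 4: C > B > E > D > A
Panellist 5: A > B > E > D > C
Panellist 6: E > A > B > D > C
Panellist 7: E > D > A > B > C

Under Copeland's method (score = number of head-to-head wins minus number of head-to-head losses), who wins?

E

Pairwise results:
  A vs B: A wins 5–2.
  A vs C: A wins 4–3.
  A vs D: A wins 5–2.
  A vs E: E wins 4–3.
  B vs C: B wins 4–3.
  B vs D: B wins 4–3.
  B vs E: E wins 4–3.
  C vs D: D wins 4–3.
  C vs E: E wins 5–2.
  D vs E: E wins 7–0.
Copeland scores (wins − losses):
  A: 3 − 1 = 2
  B: 2 − 2 = 0
  C: 0 − 4 = -4
  D: 1 − 3 = -2
  E: 4 − 0 = 4
E has the best Copeland score.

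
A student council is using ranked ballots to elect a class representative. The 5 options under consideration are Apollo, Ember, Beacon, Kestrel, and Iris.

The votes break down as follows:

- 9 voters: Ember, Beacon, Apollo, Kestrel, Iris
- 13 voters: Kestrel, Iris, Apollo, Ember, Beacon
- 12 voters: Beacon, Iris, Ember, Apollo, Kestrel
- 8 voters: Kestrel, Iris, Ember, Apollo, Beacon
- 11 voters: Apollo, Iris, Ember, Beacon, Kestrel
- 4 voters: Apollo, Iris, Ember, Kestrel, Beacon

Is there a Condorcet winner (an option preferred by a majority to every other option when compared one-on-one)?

Head-to-head results (57 voters total):
Apollo vs Ember: Ember wins 29–28.
Apollo vs Beacon: Apollo wins 36–21.
Apollo vs Kestrel: Apollo wins 36–21.
Apollo vs Iris: Iris wins 33–24.
Ember vs Beacon: Ember wins 45–12.
Ember vs Kestrel: Ember wins 36–21.
Ember vs Iris: Iris wins 48–9.
Beacon vs Kestrel: Beacon wins 32–25.
Beacon vs Iris: Iris wins 36–21.
Kestrel vs Iris: Kestrel wins 30–27.
No candidate beats all others: Apollo beats Kestrel beats Iris beats Apollo, a majority cycle.

No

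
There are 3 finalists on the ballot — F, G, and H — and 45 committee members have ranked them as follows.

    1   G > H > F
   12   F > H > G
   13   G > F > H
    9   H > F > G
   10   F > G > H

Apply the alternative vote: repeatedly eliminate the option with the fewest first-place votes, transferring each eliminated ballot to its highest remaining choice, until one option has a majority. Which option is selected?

F

Round 1: F 22, G 14, H 9. H has the fewest and is eliminated.
Round 2: F 31, G 14. F has a majority.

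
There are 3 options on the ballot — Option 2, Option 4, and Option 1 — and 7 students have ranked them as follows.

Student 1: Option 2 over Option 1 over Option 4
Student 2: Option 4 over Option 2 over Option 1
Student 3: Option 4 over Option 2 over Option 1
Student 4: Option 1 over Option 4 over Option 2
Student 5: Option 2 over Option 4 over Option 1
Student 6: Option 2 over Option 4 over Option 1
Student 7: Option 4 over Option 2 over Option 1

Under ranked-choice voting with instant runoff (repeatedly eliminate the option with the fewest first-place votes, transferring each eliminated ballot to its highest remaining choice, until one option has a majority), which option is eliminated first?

Round 1: Option 2 3, Option 4 3, Option 1 1. Option 1 has the fewest and is eliminated.
Round 2: Option 4 4, Option 2 3. Option 4 has a majority.

Option 1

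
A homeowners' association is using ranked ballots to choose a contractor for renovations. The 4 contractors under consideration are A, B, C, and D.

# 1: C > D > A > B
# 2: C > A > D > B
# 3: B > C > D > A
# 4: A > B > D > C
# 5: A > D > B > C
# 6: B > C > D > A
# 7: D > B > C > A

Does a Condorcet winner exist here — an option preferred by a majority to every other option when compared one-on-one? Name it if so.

No Condorcet winner

Head-to-head results (7 voters total):
A vs B: A wins 4–3.
A vs C: C wins 5–2.
A vs D: D wins 4–3.
B vs C: B wins 5–2.
B vs D: D wins 4–3.
C vs D: C wins 4–3.
No candidate beats all others: A beats B beats C beats A, a majority cycle.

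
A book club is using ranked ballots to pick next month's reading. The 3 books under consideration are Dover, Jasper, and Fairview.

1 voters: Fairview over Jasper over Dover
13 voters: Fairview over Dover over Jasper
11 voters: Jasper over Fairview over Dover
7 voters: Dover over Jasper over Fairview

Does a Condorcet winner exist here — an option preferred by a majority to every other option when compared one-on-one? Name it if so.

Head-to-head results (32 voters total):
Dover vs Jasper: Dover wins 20–12.
Dover vs Fairview: Fairview wins 25–7.
Jasper vs Fairview: Jasper wins 18–14.
No candidate beats all others: Dover beats Jasper beats Fairview beats Dover, a majority cycle.

No Condorcet winner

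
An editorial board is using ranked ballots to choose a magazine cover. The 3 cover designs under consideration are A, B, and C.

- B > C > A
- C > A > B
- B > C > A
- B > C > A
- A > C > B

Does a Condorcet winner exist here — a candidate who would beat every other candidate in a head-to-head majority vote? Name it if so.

B

Head-to-head results (5 voters total):
A vs B: B wins 3–2.
A vs C: C wins 4–1.
B vs C: B wins 3–2.
B beats each rival — A (3–2), C (3–2) — so B is the Condorcet winner.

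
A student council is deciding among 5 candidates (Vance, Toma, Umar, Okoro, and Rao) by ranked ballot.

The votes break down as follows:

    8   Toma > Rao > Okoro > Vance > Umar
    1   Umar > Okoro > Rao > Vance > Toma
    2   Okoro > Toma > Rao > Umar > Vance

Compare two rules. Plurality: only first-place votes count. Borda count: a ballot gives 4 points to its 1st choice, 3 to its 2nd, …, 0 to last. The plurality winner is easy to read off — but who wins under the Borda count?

Toma

Plurality first-place counts: Vance 0, Toma 8, Umar 1, Okoro 2, Rao 0 → Toma.
Borda totals: Vance 9, Toma 38, Umar 6, Okoro 27, Rao 30 → Toma.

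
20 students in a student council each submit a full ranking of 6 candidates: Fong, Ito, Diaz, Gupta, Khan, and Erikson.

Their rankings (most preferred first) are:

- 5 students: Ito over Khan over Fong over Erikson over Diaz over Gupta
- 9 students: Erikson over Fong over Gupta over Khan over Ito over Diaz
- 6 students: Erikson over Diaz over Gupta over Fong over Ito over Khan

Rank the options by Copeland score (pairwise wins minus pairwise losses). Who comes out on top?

Erikson

Pairwise results:
  Fong vs Ito: Fong wins 15–5.
  Fong vs Diaz: Fong wins 14–6.
  Fong vs Gupta: Fong wins 14–6.
  Fong vs Khan: Fong wins 15–5.
  Fong vs Erikson: Erikson wins 15–5.
  Ito vs Diaz: Ito wins 14–6.
  Ito vs Gupta: Gupta wins 15–5.
  Ito vs Khan: Ito wins 11–9.
  Ito vs Erikson: Erikson wins 15–5.
  Diaz vs Gupta: Diaz wins 11–9.
  Diaz vs Khan: Khan wins 14–6.
  Diaz vs Erikson: Erikson wins 20–0.
  Gupta vs Khan: Gupta wins 15–5.
  Gupta vs Erikson: Erikson wins 20–0.
  Khan vs Erikson: Erikson wins 15–5.
Copeland scores (wins − losses):
  Fong: 4 − 1 = 3
  Ito: 2 − 3 = -1
  Diaz: 1 − 4 = -3
  Gupta: 2 − 3 = -1
  Khan: 1 − 4 = -3
  Erikson: 5 − 0 = 5
Erikson has the best Copeland score.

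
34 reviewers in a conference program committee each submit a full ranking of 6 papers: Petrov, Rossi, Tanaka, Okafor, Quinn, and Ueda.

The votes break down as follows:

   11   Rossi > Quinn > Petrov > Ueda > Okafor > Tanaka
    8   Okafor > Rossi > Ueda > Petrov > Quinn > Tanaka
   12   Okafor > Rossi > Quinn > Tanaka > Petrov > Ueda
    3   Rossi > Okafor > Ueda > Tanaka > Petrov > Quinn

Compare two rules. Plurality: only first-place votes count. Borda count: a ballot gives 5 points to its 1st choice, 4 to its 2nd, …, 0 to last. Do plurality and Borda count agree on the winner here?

No

Plurality first-place counts: Petrov 0, Rossi 14, Tanaka 0, Okafor 20, Quinn 0, Ueda 0 → Okafor.
Borda totals: Petrov 64, Rossi 150, Tanaka 30, Okafor 123, Quinn 88, Ueda 55 → Rossi.
The two rules disagree: plurality picks Okafor, Borda picks Rossi.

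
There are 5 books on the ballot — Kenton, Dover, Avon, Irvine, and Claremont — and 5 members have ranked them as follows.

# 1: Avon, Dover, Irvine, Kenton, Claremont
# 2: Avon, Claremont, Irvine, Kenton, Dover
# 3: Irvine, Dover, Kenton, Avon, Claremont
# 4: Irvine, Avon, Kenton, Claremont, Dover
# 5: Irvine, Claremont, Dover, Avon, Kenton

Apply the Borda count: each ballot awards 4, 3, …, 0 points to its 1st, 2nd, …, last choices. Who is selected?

Irvine

Borda scores:
  Kenton: 1 + 1 + 2 + 2 + 0 = 6
  Dover: 3 + 0 + 3 + 0 + 2 = 8
  Avon: 4 + 4 + 1 + 3 + 1 = 13
  Irvine: 2 + 2 + 4 + 4 + 4 = 16
  Claremont: 0 + 3 + 0 + 1 + 3 = 7
Irvine has the highest total.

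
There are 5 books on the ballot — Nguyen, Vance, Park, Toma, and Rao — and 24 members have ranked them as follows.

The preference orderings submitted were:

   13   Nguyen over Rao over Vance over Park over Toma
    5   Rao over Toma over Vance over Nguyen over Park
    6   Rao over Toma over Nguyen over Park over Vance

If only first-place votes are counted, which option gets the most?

First-place vote totals:
  Nguyen: 13
  Vance: 0
  Park: 0
  Toma: 0
  Rao: 11
Nguyen has the most first-place votes.

Nguyen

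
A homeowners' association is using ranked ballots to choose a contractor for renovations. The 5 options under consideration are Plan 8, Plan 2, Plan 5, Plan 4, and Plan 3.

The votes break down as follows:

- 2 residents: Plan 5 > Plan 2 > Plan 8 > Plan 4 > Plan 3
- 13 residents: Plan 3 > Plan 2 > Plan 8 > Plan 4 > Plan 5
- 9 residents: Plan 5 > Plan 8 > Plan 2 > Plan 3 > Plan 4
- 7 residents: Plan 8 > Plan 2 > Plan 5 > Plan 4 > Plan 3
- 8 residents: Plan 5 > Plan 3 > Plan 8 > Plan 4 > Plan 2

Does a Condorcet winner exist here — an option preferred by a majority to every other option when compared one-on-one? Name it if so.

No Condorcet winner

Head-to-head results (39 voters total):
Plan 8 vs Plan 2: Plan 8 wins 24–15.
Plan 8 vs Plan 5: Plan 8 wins 20–19.
Plan 8 vs Plan 4: Plan 8 wins 39–0.
Plan 8 vs Plan 3: Plan 3 wins 21–18.
Plan 2 vs Plan 5: Plan 2 wins 20–19.
Plan 2 vs Plan 4: Plan 2 wins 31–8.
Plan 2 vs Plan 3: Plan 3 wins 21–18.
Plan 5 vs Plan 4: Plan 5 wins 26–13.
Plan 5 vs Plan 3: Plan 5 wins 26–13.
Plan 4 vs Plan 3: Plan 3 wins 30–9.
No candidate beats all others: Plan 8 beats Plan 5 beats Plan 3 beats Plan 8, a majority cycle.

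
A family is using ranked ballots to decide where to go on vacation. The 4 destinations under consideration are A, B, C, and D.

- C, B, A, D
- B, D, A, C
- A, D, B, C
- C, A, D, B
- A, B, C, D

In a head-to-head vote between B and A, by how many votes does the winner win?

1

Ballots ranking B above A: 2.
Ballots ranking A above B: 3.
A wins 3–2, a margin of 1.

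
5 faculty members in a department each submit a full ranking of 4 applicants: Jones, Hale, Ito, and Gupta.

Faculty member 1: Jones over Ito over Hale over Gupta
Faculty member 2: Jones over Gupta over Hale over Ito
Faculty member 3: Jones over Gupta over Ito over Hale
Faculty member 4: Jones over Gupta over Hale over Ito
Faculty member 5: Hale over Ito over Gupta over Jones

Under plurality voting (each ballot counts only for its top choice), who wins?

First-place vote totals:
  Jones: 4
  Hale: 1
  Ito: 0
  Gupta: 0
Jones has the most first-place votes.

Jones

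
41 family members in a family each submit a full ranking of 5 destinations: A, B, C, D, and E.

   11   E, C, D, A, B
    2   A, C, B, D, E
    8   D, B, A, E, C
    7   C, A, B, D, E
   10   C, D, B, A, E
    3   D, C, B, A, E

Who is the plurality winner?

First-place vote totals:
  A: 2
  B: 0
  C: 17
  D: 11
  E: 11
C has the most first-place votes.

C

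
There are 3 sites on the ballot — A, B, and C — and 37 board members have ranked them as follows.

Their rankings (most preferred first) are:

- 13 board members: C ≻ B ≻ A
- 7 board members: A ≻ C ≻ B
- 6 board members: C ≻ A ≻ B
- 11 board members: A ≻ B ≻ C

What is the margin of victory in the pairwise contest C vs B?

15

Ballots ranking C above B: 13+7+6 = 26.
Ballots ranking B above C: 11.
C wins 26–11, a margin of 15.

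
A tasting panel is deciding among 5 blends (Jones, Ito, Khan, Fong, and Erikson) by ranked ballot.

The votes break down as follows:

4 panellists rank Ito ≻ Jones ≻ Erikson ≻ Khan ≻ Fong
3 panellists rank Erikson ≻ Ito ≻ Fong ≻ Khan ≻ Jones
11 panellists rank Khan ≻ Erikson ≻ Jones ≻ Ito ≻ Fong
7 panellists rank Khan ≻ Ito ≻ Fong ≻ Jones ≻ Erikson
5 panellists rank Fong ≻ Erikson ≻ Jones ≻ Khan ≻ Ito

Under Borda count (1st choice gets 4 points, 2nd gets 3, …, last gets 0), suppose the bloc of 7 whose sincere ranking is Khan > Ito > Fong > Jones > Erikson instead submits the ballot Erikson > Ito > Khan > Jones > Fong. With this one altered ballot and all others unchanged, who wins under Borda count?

Borda totals with the altered ballot: Jones 51, Ito 57, Khan 70, Fong 26, Erikson 96.
The switch changes the winner from Khan to Erikson.

Erikson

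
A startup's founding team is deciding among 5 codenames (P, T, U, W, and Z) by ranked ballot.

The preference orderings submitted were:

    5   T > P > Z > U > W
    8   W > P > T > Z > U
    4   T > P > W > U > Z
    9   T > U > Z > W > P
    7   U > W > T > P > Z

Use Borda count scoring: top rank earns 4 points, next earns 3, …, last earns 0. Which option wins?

Borda scores:
  P: 5·3 + 8·3 + 4·3 + 9·0 + 7·1 = 58
  T: 5·4 + 8·2 + 4·4 + 9·4 + 7·2 = 102
  U: 5·1 + 8·0 + 4·1 + 9·3 + 7·4 = 64
  W: 5·0 + 8·4 + 4·2 + 9·1 + 7·3 = 70
  Z: 5·2 + 8·1 + 4·0 + 9·2 + 7·0 = 36
T has the highest total.

T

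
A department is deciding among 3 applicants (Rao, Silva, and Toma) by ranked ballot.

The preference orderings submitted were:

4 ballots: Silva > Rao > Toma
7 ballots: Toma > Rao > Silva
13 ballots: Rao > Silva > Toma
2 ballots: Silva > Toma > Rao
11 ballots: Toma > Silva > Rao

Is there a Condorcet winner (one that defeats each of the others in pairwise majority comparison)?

Head-to-head results (37 voters total):
Rao vs Silva: Rao wins 20–17.
Rao vs Toma: Toma wins 20–17.
Silva vs Toma: Silva wins 19–18.
No candidate beats all others: Rao beats Silva beats Toma beats Rao, a majority cycle.

No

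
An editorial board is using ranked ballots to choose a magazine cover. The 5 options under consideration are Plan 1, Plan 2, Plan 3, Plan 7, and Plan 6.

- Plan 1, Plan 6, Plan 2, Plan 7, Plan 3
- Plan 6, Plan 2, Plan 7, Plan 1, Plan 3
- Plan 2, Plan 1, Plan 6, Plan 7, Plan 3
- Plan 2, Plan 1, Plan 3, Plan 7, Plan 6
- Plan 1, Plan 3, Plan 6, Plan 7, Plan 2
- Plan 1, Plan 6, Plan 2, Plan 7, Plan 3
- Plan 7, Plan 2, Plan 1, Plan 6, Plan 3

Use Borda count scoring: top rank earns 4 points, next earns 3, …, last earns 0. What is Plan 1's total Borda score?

Borda scores:
  Plan 1: 4 + 1 + 3 + 3 + 4 + 4 + 2 = 21
  Plan 2: 2 + 3 + 4 + 4 + 0 + 2 + 3 = 18
  Plan 3: 0 + 0 + 0 + 2 + 3 + 0 + 0 = 5
  Plan 7: 1 + 2 + 1 + 1 + 1 + 1 + 4 = 11
  Plan 6: 3 + 4 + 2 + 0 + 2 + 3 + 1 = 15

21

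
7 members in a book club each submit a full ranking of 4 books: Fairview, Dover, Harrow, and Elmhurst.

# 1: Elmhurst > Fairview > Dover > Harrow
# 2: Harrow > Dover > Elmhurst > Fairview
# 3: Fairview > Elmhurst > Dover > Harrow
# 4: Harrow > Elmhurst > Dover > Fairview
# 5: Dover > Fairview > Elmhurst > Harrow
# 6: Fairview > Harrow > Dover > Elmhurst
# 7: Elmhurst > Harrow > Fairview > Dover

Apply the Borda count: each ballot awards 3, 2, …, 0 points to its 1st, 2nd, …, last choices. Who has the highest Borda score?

Elmhurst

Borda scores:
  Fairview: 2 + 0 + 3 + 0 + 2 + 3 + 1 = 11
  Dover: 1 + 2 + 1 + 1 + 3 + 1 + 0 = 9
  Harrow: 0 + 3 + 0 + 3 + 0 + 2 + 2 = 10
  Elmhurst: 3 + 1 + 2 + 2 + 1 + 0 + 3 = 12
Elmhurst has the highest total.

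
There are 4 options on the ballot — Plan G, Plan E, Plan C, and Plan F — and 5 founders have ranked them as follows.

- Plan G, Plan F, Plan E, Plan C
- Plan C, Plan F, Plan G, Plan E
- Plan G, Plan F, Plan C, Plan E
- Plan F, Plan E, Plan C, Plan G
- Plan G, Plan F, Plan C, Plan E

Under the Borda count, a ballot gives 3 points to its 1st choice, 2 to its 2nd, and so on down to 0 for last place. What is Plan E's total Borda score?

Borda scores:
  Plan G: 3 + 1 + 3 + 0 + 3 = 10
  Plan E: 1 + 0 + 0 + 2 + 0 = 3
  Plan C: 0 + 3 + 1 + 1 + 1 = 6
  Plan F: 2 + 2 + 2 + 3 + 2 = 11

3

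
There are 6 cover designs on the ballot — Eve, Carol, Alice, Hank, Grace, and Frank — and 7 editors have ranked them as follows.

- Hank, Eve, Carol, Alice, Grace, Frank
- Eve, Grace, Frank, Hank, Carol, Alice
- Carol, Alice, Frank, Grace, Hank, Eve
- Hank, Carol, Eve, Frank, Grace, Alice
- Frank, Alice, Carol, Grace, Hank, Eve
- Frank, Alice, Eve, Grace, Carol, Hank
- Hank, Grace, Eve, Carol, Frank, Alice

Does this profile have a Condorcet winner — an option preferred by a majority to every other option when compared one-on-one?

No

Head-to-head results (7 voters total):
Eve vs Carol: Eve wins 4–3.
Eve vs Alice: Eve wins 4–3.
Eve vs Hank: Hank wins 5–2.
Eve vs Grace: Eve wins 4–3.
Eve vs Frank: Eve wins 4–3.
Carol vs Alice: Carol wins 5–2.
Carol vs Hank: Hank wins 4–3.
Carol vs Grace: Carol wins 4–3.
Carol vs Frank: Carol wins 4–3.
Alice vs Hank: Hank wins 4–3.
Alice vs Grace: Alice wins 4–3.
Alice vs Frank: Frank wins 5–2.
Hank vs Grace: Grace wins 4–3.
Hank vs Frank: Frank wins 4–3.
Grace vs Frank: Frank wins 4–3.
No candidate beats all others: Eve beats Grace beats Hank beats Eve, a majority cycle.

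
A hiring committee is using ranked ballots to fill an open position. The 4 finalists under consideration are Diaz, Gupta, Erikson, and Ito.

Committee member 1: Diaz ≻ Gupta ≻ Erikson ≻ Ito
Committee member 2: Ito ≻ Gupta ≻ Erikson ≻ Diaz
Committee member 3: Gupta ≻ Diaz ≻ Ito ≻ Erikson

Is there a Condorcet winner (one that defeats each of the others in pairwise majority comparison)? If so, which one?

Head-to-head results (3 voters total):
Diaz vs Gupta: Gupta wins 2–1.
Diaz vs Erikson: Diaz wins 2–1.
Diaz vs Ito: Diaz wins 2–1.
Gupta vs Erikson: Gupta wins 3–0.
Gupta vs Ito: Gupta wins 2–1.
Erikson vs Ito: Ito wins 2–1.
Gupta beats each rival — Diaz (2–1), Erikson (3–0), Ito (2–1) — so Gupta is the Condorcet winner.

Gupta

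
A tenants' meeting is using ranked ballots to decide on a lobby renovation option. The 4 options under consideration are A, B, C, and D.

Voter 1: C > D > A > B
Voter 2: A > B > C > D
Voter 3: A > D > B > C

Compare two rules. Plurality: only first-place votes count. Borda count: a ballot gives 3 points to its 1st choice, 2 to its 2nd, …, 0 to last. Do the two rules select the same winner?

Plurality first-place counts: A 2, B 0, C 1, D 0 → A.
Borda totals: A 7, B 3, C 4, D 4 → A.
The two rules agree on A.

Yes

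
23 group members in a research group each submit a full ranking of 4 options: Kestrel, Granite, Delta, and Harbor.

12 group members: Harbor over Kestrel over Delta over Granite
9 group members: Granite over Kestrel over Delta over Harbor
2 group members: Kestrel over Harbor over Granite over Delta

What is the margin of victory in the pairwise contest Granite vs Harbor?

5

Ballots ranking Granite above Harbor: 9.
Ballots ranking Harbor above Granite: 12+2 = 14.
Harbor wins 14–9, a margin of 5.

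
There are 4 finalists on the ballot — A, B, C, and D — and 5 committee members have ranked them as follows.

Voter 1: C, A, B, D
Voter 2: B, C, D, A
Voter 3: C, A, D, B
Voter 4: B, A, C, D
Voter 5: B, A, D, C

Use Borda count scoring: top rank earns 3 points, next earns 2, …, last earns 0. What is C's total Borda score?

Borda scores:
  A: 2 + 0 + 2 + 2 + 2 = 8
  B: 1 + 3 + 0 + 3 + 3 = 10
  C: 3 + 2 + 3 + 1 + 0 = 9
  D: 0 + 1 + 1 + 0 + 1 = 3

9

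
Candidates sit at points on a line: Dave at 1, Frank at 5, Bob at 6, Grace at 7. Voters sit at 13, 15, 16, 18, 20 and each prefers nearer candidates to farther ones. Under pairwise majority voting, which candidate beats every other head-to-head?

With single-peaked preferences on a line, the Condorcet winner is the candidate closest to the median voter.
The median voter (position 16) is closest to Grace at 7.
Check: Grace vs Bob — voters closer to Grace: 5 of 5.

Grace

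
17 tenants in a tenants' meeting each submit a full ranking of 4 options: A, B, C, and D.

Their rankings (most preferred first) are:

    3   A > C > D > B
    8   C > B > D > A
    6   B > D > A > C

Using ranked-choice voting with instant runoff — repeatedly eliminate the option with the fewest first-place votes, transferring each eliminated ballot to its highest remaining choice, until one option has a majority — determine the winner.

C

Round 1: C 8, B 6, A 3, D 0. D has the fewest and is eliminated.
Round 2: C 8, B 6, A 3. A has the fewest and is eliminated.
Round 3: C 11, B 6. C has a majority.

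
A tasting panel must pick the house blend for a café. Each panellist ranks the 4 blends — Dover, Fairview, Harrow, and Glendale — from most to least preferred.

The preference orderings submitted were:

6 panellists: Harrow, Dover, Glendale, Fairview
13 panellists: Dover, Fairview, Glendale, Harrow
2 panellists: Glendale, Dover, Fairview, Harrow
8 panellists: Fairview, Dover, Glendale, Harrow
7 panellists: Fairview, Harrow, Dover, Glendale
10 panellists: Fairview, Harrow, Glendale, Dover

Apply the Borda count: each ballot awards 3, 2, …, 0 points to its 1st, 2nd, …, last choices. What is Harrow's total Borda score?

Borda scores:
  Dover: 6·2 + 13·3 + 2·2 + 8·2 + 7·1 + 10·0 = 78
  Fairview: 6·0 + 13·2 + 2·1 + 8·3 + 7·3 + 10·3 = 103
  Harrow: 6·3 + 13·0 + 2·0 + 8·0 + 7·2 + 10·2 = 52
  Glendale: 6·1 + 13·1 + 2·3 + 8·1 + 7·0 + 10·1 = 43

52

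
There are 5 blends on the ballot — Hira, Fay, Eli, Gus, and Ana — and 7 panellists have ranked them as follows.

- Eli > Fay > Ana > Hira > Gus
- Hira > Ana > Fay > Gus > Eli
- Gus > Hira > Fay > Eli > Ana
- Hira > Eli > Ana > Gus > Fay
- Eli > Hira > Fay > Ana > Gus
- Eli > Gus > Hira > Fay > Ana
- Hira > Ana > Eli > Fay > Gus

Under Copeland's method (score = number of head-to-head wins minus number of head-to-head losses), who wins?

Pairwise results:
  Hira vs Fay: Hira wins 6–1.
  Hira vs Eli: Hira wins 4–3.
  Hira vs Gus: Hira wins 5–2.
  Hira vs Ana: Hira wins 6–1.
  Fay vs Eli: Eli wins 5–2.
  Fay vs Gus: Fay wins 4–3.
  Fay vs Ana: Fay wins 4–3.
  Eli vs Gus: Eli wins 5–2.
  Eli vs Ana: Eli wins 5–2.
  Gus vs Ana: Ana wins 5–2.
Copeland scores (wins − losses):
  Hira: 4 − 0 = 4
  Fay: 2 − 2 = 0
  Eli: 3 − 1 = 2
  Gus: 0 − 4 = -4
  Ana: 1 − 3 = -2
Hira has the best Copeland score.

Hira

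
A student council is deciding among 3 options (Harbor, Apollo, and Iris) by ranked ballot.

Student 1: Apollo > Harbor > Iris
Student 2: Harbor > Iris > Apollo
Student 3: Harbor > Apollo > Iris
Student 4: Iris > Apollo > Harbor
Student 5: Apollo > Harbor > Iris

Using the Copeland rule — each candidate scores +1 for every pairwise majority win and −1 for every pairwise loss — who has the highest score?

Pairwise results:
  Harbor vs Apollo: Apollo wins 3–2.
  Harbor vs Iris: Harbor wins 4–1.
  Apollo vs Iris: Apollo wins 3–2.
Copeland scores (wins − losses):
  Harbor: 1 − 1 = 0
  Apollo: 2 − 0 = 2
  Iris: 0 − 2 = -2
Apollo has the best Copeland score.

Apollo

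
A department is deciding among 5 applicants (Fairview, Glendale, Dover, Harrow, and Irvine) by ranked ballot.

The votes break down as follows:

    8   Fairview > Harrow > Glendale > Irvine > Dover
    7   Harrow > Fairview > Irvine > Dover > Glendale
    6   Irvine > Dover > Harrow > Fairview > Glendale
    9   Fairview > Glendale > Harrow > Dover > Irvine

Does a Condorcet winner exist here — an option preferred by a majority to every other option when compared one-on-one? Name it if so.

Head-to-head results (30 voters total):
Fairview vs Glendale: Fairview wins 30–0.
Fairview vs Dover: Fairview wins 24–6.
Fairview vs Harrow: Fairview wins 17–13.
Fairview vs Irvine: Fairview wins 24–6.
Glendale vs Dover: Glendale wins 17–13.
Glendale vs Harrow: Harrow wins 21–9.
Glendale vs Irvine: Glendale wins 17–13.
Dover vs Harrow: Harrow wins 24–6.
Dover vs Irvine: Irvine wins 21–9.
Harrow vs Irvine: Harrow wins 24–6.
Fairview beats each rival — Glendale (30–0), Dover (24–6), Harrow (17–13), Irvine (24–6) — so Fairview is the Condorcet winner.

Fairview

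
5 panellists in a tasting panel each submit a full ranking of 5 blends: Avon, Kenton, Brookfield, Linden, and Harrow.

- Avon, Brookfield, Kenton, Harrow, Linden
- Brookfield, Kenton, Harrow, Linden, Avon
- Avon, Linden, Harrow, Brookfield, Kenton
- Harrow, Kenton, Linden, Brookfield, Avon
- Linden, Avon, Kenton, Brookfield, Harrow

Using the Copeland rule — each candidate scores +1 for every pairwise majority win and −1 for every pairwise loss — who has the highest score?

Pairwise results:
  Avon vs Kenton: Avon wins 3–2.
  Avon vs Brookfield: Avon wins 3–2.
  Avon vs Linden: Linden wins 3–2.
  Avon vs Harrow: Avon wins 3–2.
  Kenton vs Brookfield: Brookfield wins 3–2.
  Kenton vs Linden: Kenton wins 3–2.
  Kenton vs Harrow: Kenton wins 3–2.
  Brookfield vs Linden: Linden wins 3–2.
  Brookfield vs Harrow: Brookfield wins 3–2.
  Linden vs Harrow: Harrow wins 3–2.
Copeland scores (wins − losses):
  Avon: 3 − 1 = 2
  Kenton: 2 − 2 = 0
  Brookfield: 2 − 2 = 0
  Linden: 2 − 2 = 0
  Harrow: 1 − 3 = -2
Avon has the best Copeland score.

Avon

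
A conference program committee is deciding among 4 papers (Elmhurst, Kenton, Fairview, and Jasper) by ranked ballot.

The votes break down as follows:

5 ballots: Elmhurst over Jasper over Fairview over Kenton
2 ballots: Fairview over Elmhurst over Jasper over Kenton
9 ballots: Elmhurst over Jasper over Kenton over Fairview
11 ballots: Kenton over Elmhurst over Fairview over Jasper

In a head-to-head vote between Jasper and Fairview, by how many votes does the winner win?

Ballots ranking Jasper above Fairview: 5+9 = 14.
Ballots ranking Fairview above Jasper: 2+11 = 13.
Jasper wins 14–13, a margin of 1.

1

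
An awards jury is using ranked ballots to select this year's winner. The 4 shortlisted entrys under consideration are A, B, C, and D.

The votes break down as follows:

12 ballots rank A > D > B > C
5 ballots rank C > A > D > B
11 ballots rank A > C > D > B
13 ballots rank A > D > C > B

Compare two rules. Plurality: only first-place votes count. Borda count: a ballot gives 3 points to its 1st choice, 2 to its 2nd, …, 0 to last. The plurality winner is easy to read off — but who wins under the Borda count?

Plurality first-place counts: A 36, B 0, C 5, D 0 → A.
Borda totals: A 118, B 12, C 50, D 66 → A.

A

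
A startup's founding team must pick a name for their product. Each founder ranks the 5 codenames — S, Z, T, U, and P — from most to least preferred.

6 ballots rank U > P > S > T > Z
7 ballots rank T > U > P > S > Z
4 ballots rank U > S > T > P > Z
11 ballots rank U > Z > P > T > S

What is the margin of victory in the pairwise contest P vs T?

Ballots ranking P above T: 6+11 = 17.
Ballots ranking T above P: 7+4 = 11.
P wins 17–11, a margin of 6.

6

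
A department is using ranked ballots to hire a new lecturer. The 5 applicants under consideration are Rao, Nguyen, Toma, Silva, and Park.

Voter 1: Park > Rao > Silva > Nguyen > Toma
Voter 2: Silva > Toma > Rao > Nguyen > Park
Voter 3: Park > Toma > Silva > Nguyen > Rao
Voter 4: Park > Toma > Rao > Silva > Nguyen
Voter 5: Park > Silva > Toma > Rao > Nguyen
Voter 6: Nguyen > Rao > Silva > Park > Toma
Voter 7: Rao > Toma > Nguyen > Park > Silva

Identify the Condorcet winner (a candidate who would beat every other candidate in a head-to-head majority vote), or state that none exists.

Head-to-head results (7 voters total):
Rao vs Nguyen: Rao wins 5–2.
Rao vs Toma: Toma wins 4–3.
Rao vs Silva: Rao wins 4–3.
Rao vs Park: Park wins 4–3.
Nguyen vs Toma: Toma wins 5–2.
Nguyen vs Silva: Silva wins 5–2.
Nguyen vs Park: Park wins 4–3.
Toma vs Silva: Silva wins 4–3.
Toma vs Park: Park wins 5–2.
Silva vs Park: Park wins 5–2.
Park beats each rival — Rao (4–3), Nguyen (4–3), Toma (5–2), Silva (5–2) — so Park is the Condorcet winner.

Park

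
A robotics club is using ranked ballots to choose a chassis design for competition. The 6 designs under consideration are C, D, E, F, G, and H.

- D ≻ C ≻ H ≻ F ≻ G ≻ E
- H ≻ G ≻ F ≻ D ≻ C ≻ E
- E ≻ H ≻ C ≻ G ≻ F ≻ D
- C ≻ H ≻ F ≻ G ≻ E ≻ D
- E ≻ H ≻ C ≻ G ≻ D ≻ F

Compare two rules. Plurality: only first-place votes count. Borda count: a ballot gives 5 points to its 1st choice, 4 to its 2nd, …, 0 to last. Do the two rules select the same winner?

No

Plurality first-place counts: C 1, D 1, E 2, F 0, G 0, H 1 → E.
Borda totals: C 16, D 8, E 11, F 9, G 11, H 20 → H.
The two rules disagree: plurality picks E, Borda picks H.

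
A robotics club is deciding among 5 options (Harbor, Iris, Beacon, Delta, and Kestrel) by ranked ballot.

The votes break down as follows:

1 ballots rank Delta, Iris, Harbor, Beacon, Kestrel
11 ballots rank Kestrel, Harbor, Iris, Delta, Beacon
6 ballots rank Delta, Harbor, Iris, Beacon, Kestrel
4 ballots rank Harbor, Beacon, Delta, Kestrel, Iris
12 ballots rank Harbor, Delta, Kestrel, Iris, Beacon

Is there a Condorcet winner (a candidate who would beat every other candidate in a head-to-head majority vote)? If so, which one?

Head-to-head results (34 voters total):
Harbor vs Iris: Harbor wins 33–1.
Harbor vs Beacon: Harbor wins 34–0.
Harbor vs Delta: Harbor wins 27–7.
Harbor vs Kestrel: Harbor wins 23–11.
Iris vs Beacon: Iris wins 30–4.
Iris vs Delta: Delta wins 23–11.
Iris vs Kestrel: Kestrel wins 27–7.
Beacon vs Delta: Delta wins 30–4.
Beacon vs Kestrel: Kestrel wins 23–11.
Delta vs Kestrel: Delta wins 23–11.
Harbor beats each rival — Iris (33–1), Beacon (34–0), Delta (27–7), Kestrel (23–11) — so Harbor is the Condorcet winner.

Harbor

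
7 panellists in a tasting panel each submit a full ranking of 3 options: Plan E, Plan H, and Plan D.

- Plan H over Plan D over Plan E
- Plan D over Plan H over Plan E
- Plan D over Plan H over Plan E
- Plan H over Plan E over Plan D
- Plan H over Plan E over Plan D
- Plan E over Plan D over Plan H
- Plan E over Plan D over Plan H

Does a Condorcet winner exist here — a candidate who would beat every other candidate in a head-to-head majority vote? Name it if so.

No Condorcet winner

Head-to-head results (7 voters total):
Plan E vs Plan H: Plan H wins 5–2.
Plan E vs Plan D: Plan E wins 4–3.
Plan H vs Plan D: Plan D wins 4–3.
No candidate beats all others: Plan E beats Plan D beats Plan H beats Plan E, a majority cycle.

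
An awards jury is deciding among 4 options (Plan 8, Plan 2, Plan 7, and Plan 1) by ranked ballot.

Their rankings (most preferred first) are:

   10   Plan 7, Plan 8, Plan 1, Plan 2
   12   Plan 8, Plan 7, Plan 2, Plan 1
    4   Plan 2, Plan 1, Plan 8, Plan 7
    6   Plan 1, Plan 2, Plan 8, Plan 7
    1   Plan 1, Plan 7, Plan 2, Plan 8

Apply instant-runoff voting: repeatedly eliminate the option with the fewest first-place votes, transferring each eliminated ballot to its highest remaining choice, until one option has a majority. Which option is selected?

Round 1: Plan 8 12, Plan 7 10, Plan 1 7, Plan 2 4. Plan 2 has the fewest and is eliminated.
Round 2: Plan 8 12, Plan 1 11, Plan 7 10. Plan 7 has the fewest and is eliminated.
Round 3: Plan 8 22, Plan 1 11. Plan 8 has a majority.

Plan 8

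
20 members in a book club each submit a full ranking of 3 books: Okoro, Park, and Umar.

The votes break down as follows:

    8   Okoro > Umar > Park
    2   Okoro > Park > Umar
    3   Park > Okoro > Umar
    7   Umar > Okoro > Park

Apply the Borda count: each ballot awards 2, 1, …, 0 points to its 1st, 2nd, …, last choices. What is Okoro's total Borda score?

Borda scores:
  Okoro: 8·2 + 2·2 + 3·1 + 7·1 = 30
  Park: 8·0 + 2·1 + 3·2 + 7·0 = 8
  Umar: 8·1 + 2·0 + 3·0 + 7·2 = 22

30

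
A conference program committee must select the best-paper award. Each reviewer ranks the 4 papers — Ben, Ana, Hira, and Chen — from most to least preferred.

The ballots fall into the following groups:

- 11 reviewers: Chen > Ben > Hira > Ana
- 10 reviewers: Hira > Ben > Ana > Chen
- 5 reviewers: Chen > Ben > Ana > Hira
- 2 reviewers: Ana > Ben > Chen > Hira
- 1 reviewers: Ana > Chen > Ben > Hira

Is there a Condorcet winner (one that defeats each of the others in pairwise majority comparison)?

Head-to-head results (29 voters total):
Ben vs Ana: Ben wins 26–3.
Ben vs Hira: Ben wins 19–10.
Ben vs Chen: Chen wins 17–12.
Ana vs Hira: Hira wins 21–8.
Ana vs Chen: Chen wins 16–13.
Hira vs Chen: Chen wins 19–10.
Chen beats each rival — Ben (17–12), Ana (16–13), Hira (19–10) — so Chen is the Condorcet winner.

Yes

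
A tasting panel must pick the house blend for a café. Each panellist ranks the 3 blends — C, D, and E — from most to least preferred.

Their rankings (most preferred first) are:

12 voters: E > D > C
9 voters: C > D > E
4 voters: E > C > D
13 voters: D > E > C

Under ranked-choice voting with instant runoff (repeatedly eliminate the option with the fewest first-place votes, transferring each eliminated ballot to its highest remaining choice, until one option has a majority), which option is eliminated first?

Round 1: E 16, D 13, C 9. C has the fewest and is eliminated.
Round 2: D 22, E 16. D has a majority.

C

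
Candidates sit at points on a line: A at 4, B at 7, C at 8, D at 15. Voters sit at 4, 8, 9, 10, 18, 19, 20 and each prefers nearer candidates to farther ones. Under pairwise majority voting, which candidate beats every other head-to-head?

With single-peaked preferences on a line, the Condorcet winner is the candidate closest to the median voter.
The median voter (position 10) is closest to C at 8.
Check: C vs D — voters closer to C: 4 of 7.

C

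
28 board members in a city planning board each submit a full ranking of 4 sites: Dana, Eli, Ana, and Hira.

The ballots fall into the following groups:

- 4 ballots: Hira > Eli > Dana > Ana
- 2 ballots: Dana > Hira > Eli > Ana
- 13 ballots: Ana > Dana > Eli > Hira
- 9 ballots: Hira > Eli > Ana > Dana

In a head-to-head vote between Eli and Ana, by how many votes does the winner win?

2

Ballots ranking Eli above Ana: 4+2+9 = 15.
Ballots ranking Ana above Eli: 13.
Eli wins 15–13, a margin of 2.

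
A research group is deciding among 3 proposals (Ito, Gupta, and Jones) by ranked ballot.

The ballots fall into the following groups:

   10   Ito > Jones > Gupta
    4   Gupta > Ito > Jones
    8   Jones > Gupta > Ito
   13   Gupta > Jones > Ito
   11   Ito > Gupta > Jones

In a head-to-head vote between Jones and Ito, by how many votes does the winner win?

Ballots ranking Jones above Ito: 8+13 = 21.
Ballots ranking Ito above Jones: 10+4+11 = 25.
Ito wins 25–21, a margin of 4.

4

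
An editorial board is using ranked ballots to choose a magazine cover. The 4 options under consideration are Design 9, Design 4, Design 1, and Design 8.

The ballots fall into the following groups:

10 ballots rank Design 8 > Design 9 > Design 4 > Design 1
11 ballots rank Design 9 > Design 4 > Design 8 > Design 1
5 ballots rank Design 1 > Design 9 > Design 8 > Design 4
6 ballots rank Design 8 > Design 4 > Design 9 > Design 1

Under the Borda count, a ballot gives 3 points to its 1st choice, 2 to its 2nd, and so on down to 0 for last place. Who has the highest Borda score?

Design 9

Borda scores:
  Design 9: 10·2 + 11·3 + 5·2 + 6·1 = 69
  Design 4: 10·1 + 11·2 + 5·0 + 6·2 = 44
  Design 1: 10·0 + 11·0 + 5·3 + 6·0 = 15
  Design 8: 10·3 + 11·1 + 5·1 + 6·3 = 64
Design 9 has the highest total.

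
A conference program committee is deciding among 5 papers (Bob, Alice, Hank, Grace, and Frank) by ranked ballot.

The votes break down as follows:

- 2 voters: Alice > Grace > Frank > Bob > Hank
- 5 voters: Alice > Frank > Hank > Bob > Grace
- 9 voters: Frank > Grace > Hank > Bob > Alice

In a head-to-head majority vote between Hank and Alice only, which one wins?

Ballots ranking Hank above Alice: 9.
Ballots ranking Alice above Hank: 2+5 = 7.
Hank wins the head-to-head, 9–7.

Hank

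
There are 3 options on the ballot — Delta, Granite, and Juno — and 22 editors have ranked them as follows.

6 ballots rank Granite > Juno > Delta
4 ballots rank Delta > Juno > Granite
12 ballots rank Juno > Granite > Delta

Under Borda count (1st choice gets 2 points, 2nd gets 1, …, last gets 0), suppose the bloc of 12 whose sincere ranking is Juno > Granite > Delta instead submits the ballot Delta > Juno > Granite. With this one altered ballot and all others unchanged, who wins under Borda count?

Borda totals with the altered ballot: Delta 32, Granite 12, Juno 22.
The switch changes the winner from Juno to Delta.

Delta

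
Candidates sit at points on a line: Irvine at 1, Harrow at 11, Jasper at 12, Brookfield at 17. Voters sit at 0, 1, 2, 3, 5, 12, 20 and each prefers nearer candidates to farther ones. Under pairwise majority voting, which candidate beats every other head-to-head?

Irvine

With single-peaked preferences on a line, the Condorcet winner is the candidate closest to the median voter.
The median voter (position 3) is closest to Irvine at 1.
Check: Irvine vs Brookfield — voters closer to Irvine: 5 of 7.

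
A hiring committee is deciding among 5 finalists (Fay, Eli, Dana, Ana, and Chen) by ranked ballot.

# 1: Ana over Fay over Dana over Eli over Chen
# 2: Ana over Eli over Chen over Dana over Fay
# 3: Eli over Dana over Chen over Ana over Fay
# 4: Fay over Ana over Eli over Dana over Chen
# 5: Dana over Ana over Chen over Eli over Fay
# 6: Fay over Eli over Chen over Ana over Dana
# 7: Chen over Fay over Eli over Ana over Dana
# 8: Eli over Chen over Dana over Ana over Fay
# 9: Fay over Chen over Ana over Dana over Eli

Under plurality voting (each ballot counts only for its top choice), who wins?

Fay

First-place vote totals:
  Fay: 3
  Eli: 2
  Dana: 1
  Ana: 2
  Chen: 1
Fay has the most first-place votes.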